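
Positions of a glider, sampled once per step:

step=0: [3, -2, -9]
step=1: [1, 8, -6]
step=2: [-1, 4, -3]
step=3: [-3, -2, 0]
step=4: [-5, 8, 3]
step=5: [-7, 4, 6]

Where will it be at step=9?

The first coordinate changes by -2 each step, so at step 9 it is 3 + 9·(-2) = -15.
The second coordinate repeats the cycle [-2, 8, 4] with period 3; step 9 mod 3 = 0, giving -2.
The third coordinate changes by +3 each step, so at step 9 it is -9 + 9·(3) = 18.

[-15, -2, 18]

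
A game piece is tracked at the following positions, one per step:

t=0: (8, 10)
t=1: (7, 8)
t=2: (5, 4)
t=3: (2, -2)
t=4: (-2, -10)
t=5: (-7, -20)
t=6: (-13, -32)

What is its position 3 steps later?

Taking differences between consecutive positions: (-1, -2), (-2, -4), (-3, -6), (-4, -8), (-5, -10), (-6, -12). These grow by (-1, -2) each step.
step 7: (-13, -32) + (-7, -14) → (-20, -46)
step 8: (-20, -46) + (-8, -16) → (-28, -62)
step 9: (-28, -62) + (-9, -18) → (-37, -80)

(-37, -80)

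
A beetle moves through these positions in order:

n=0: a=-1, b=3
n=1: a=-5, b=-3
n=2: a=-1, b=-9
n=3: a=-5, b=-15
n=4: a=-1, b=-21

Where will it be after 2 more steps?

The a coordinate repeats the cycle [-1, -5] with period 2; step 6 mod 2 = 0, giving -1.
The b coordinate changes by -6 each step, so at step 6 it is 3 + 6·(-6) = -33.

a=-1, b=-33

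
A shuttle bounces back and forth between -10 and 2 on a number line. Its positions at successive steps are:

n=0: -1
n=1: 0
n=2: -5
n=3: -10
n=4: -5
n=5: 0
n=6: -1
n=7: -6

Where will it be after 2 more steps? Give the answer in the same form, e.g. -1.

The value reflects between -10 and 2, moving 5 per step.
  step 8: -6 → -9
  step 9: -9 → -4

-4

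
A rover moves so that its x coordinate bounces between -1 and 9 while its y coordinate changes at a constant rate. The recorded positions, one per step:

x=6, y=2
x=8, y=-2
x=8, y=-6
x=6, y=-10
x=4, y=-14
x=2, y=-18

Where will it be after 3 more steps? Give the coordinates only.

The x coordinate travels 2 per step and bounces off the walls at -1 and 9.
  step 6: 2 → 0
  step 7: 0 → 0
  step 8: 0 → 2
The y coordinate changes by -4 each step: at step 8 it is -30.

x=2, y=-30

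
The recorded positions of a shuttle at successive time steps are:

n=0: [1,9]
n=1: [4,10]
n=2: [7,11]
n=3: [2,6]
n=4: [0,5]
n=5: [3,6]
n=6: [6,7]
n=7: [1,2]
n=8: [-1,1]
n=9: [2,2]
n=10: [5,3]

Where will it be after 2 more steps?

Differencing gives [+3,+1], [+3,+1], [-5,-5], [-2,-1], [+3,+1], [+3,+1], [-5,-5], [-2,-1], [+3,+1], [+3,+1]. This is the pattern [+3,+1], [+3,+1], [-5,-5], [-2,-1] repeated.
step 11: apply [-5,-5] → [0,-2]
step 12: apply [-2,-1] → [-2,-3]

[-2,-3]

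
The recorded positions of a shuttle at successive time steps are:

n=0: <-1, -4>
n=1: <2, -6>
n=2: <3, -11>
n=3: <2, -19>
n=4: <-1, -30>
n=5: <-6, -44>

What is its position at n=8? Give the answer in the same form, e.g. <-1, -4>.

<-33, -104>

Taking differences between consecutive positions: <+3, -2>, <+1, -5>, <-1, -8>, <-3, -11>, <-5, -14>. These grow by <-2, -3> each step.
step 6: <-6, -44> + <-7, -17> → <-13, -61>
step 7: <-13, -61> + <-9, -20> → <-22, -81>
step 8: <-22, -81> + <-11, -23> → <-33, -104>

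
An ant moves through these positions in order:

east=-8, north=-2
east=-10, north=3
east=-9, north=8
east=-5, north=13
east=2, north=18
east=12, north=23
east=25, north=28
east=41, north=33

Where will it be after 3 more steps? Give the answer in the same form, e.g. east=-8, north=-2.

Taking differences between consecutive positions: (-2,+5), (+1,+5), (+4,+5), (+7,+5), (+10,+5), (+13,+5), (+16,+5). These grow by (+3,+0) each step.
step 8: east=41, north=33 + (+19,+5) → east=60, north=38
step 9: east=60, north=38 + (+22,+5) → east=82, north=43
step 10: east=82, north=43 + (+25,+5) → east=107, north=48

east=107, north=48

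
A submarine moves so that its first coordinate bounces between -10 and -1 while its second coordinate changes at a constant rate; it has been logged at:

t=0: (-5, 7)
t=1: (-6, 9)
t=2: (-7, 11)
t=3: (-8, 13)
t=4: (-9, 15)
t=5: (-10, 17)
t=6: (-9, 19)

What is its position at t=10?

(-5, 27)

The first coordinate reflects between -10 and -1, moving 1 per step.
  step 7: -9 → -8
  step 8: -8 → -7
  step 9: -7 → -6
  step 10: -6 → -5
The second coordinate changes by +2 each step: at step 10 it is 27.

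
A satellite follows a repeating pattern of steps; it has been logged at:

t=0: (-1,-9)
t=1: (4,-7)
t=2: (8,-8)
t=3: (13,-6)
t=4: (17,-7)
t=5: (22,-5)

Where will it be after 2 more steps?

(31,-4)

The moves between consecutive positions are (+5,+2), (+4,-1), (+5,+2), (+4,-1), (+5,+2); they repeat the 2-cycle [(+5,+2), (+4,-1)].
step 6: apply (+4,-1) → (26,-6)
step 7: apply (+5,+2) → (31,-4)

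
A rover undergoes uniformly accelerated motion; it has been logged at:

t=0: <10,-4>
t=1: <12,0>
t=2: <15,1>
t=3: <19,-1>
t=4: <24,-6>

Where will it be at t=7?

<45,-39>

Taking differences between consecutive positions: <+2,+4>, <+3,+1>, <+4,-2>, <+5,-5>. These grow by <+1,-3> each step.
step 5: <24,-6> + <+6,-8> → <30,-14>
step 6: <30,-14> + <+7,-11> → <37,-25>
step 7: <37,-25> + <+8,-14> → <45,-39>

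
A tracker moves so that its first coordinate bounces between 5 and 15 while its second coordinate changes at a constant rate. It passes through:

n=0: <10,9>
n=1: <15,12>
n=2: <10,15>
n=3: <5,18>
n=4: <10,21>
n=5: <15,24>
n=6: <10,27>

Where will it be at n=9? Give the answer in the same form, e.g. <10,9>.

The first coordinate travels 5 per step and bounces off the walls at 5 and 15.
  step 7: 10 → 5
  step 8: 5 → 10
  step 9: 10 → 15
The second coordinate changes by +3 each step: at step 9 it is 36.

<15,36>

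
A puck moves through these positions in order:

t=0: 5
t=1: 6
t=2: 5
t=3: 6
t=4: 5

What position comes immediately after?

6

Step-to-step displacements: +1, -1, +1, -1; each is -1× the previous.
step 5: 5 + 1 → 6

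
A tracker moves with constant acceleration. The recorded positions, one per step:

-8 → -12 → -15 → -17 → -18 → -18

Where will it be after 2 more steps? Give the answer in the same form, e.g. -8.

-15

Successive displacements: -4, -3, -2, -1, +0 — each changes by +1.
step 6: -18 + 1 → -17
step 7: -17 + 2 → -15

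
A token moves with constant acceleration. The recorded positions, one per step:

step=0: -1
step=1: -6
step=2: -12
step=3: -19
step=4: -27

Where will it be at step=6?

-46

Successive displacements: -5, -6, -7, -8 — each changes by -1.
step 5: -27 − 9 → -36
step 6: -36 − 10 → -46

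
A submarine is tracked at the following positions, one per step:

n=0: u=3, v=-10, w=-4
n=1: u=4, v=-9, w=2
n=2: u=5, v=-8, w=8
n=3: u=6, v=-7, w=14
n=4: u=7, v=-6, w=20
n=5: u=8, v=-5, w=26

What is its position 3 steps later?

Each step adds (+1,+1,+6) to the position.
step 6: u=8, v=-5, w=26 + (+1,+1,+6) → u=9, v=-4, w=32
step 7: u=9, v=-4, w=32 + (+1,+1,+6) → u=10, v=-3, w=38
step 8: u=10, v=-3, w=38 + (+1,+1,+6) → u=11, v=-2, w=44

u=11, v=-2, w=44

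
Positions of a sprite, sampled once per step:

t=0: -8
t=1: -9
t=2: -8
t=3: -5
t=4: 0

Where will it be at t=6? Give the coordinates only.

16

First differences are -1, +1, +3, +5; their common second difference is +2 (constant acceleration).
step 5: 0 + 7 → 7
step 6: 7 + 9 → 16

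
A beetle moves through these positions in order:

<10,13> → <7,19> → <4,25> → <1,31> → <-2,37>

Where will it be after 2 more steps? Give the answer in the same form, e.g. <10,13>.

<-8,49>

Constant displacement of <-3,+6> per step.
step 5: <-2,37> + <-3,+6> → <-5,43>
step 6: <-5,43> + <-3,+6> → <-8,49>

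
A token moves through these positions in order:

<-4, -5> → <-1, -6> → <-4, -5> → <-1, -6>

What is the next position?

The jumps are <+3, -1>, <-3, +1>, <+3, -1> — a geometric progression with ratio -1.
step 4: <-1, -6> + <-3, +1> → <-4, -5>

<-4, -5>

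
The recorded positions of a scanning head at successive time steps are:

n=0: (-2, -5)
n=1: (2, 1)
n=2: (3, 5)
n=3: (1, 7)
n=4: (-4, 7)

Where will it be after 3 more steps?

Successive displacements: (+4, +6), (+1, +4), (-2, +2), (-5, +0) — each changes by (-3, -2).
step 5: (-4, 7) + (-8, -2) → (-12, 5)
step 6: (-12, 5) + (-11, -4) → (-23, 1)
step 7: (-23, 1) + (-14, -6) → (-37, -5)

(-37, -5)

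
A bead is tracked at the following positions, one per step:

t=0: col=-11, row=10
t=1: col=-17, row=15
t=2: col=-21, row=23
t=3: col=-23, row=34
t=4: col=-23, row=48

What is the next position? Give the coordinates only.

Taking differences between consecutive positions: (-6, +5), (-4, +8), (-2, +11), (+0, +14). These grow by (+2, +3) each step.
step 5: col=-23, row=48 + (+2, +17) → col=-21, row=65

col=-21, row=65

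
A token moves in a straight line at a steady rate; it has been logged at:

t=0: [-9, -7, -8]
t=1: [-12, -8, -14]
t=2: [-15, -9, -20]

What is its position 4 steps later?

The position changes by [-3, -1, -6] every step.
step 3: [-15, -9, -20] + [-3, -1, -6] → [-18, -10, -26]
step 4: [-18, -10, -26] + [-3, -1, -6] → [-21, -11, -32]
step 5: [-21, -11, -32] + [-3, -1, -6] → [-24, -12, -38]
step 6: [-24, -12, -38] + [-3, -1, -6] → [-27, -13, -44]

[-27, -13, -44]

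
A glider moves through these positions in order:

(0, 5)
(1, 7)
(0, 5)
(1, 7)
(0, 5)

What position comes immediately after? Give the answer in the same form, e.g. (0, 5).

The jumps are (+1, +2), (-1, -2), (+1, +2), (-1, -2) — a geometric progression with ratio -1.
step 5: (0, 5) + (+1, +2) → (1, 7)

(1, 7)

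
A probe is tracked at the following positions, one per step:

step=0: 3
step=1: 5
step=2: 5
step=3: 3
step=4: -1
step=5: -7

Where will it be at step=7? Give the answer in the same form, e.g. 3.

-25

Taking differences between consecutive positions: +2, +0, -2, -4, -6. These grow by -2 each step.
step 6: -7 − 8 → -15
step 7: -15 − 10 → -25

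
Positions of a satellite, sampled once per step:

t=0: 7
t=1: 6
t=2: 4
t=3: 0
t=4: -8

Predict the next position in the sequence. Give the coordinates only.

Consecutive displacements -1, -2, -4, -8 scale by a factor of 2 each step.
step 5: -8 − 16 → -24

-24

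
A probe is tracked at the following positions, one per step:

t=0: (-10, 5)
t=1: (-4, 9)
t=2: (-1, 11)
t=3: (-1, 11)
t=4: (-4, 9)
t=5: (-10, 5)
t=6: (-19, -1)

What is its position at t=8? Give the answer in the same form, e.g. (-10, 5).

Taking differences between consecutive positions: (+6, +4), (+3, +2), (+0, +0), (-3, -2), (-6, -4), (-9, -6). These grow by (-3, -2) each step.
step 7: (-19, -1) + (-12, -8) → (-31, -9)
step 8: (-31, -9) + (-15, -10) → (-46, -19)

(-46, -19)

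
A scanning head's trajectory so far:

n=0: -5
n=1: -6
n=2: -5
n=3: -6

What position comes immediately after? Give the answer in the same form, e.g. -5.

-5

Step-to-step displacements: -1, +1, -1; each is -1× the previous.
step 4: -6 + 1 → -5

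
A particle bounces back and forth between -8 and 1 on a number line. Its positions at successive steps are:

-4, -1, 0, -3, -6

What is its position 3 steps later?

The value travels 3 per step and bounces off the walls at -8 and 1.
  step 5: -6 → -7
  step 6: -7 → -4
  step 7: -4 → -1

-1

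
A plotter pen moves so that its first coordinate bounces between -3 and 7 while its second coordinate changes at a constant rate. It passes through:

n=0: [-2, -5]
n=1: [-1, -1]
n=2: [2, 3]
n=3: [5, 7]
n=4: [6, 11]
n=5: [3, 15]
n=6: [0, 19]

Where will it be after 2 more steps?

The first coordinate reflects between -3 and 7, moving 3 per step.
  step 7: 0 → -3
  step 8: -3 → 0
The second coordinate changes by +4 each step: at step 8 it is 27.

[0, 27]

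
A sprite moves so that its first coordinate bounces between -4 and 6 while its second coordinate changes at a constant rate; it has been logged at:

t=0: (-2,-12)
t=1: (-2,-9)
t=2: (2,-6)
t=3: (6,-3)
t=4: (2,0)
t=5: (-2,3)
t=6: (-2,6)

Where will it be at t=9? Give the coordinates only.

(2,15)

The first coordinate travels 4 per step and bounces off the walls at -4 and 6.
  step 7: -2 → 2
  step 8: 2 → 6
  step 9: 6 → 2
The second coordinate changes by +3 each step: at step 9 it is 15.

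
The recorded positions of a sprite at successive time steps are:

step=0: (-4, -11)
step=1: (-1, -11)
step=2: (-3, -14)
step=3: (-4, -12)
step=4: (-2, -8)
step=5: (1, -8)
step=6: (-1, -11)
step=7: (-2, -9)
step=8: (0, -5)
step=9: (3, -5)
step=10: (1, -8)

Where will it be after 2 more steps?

(2, -2)

Step-to-step displacements: (+3, +0), (-2, -3), (-1, +2), (+2, +4), (+3, +0), (-2, -3), (-1, +2), (+2, +4), (+3, +0), (-2, -3) — a repeating cycle of length 4.
step 11: apply (-1, +2) → (0, -6)
step 12: apply (+2, +4) → (2, -2)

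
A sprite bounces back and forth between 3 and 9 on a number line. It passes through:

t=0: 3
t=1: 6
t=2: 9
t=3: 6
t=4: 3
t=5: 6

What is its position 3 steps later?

3

The value travels 3 per step and bounces off the walls at 3 and 9.
  step 6: 6 → 9
  step 7: 9 → 6
  step 8: 6 → 3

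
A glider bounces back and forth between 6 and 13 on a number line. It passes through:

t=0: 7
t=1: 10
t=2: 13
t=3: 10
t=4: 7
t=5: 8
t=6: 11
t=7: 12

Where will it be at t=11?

12

The value travels 3 per step and bounces off the walls at 6 and 13.
  step 8: 12 → 9
  step 9: 9 → 6
  step 10: 6 → 9
  step 11: 9 → 12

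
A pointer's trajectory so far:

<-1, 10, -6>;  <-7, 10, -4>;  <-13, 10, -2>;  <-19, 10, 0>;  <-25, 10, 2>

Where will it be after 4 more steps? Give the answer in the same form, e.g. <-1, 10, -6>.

<-49, 10, 10>

The position changes by <-6, +0, +2> every step.
step 5: <-25, 10, 2> + <-6, +0, +2> → <-31, 10, 4>
step 6: <-31, 10, 4> + <-6, +0, +2> → <-37, 10, 6>
step 7: <-37, 10, 6> + <-6, +0, +2> → <-43, 10, 8>
step 8: <-43, 10, 8> + <-6, +0, +2> → <-49, 10, 10>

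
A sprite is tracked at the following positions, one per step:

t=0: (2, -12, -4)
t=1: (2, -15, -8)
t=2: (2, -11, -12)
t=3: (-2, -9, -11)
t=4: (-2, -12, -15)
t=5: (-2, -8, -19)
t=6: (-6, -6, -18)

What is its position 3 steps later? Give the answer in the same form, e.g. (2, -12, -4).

(-10, -3, -25)

The moves between consecutive positions are (+0, -3, -4), (+0, +4, -4), (-4, +2, +1), (+0, -3, -4), (+0, +4, -4), (-4, +2, +1); they repeat the 3-cycle [(+0, -3, -4), (+0, +4, -4), (-4, +2, +1)].
step 7: apply (+0, -3, -4) → (-6, -9, -22)
step 8: apply (+0, +4, -4) → (-6, -5, -26)
step 9: apply (-4, +2, +1) → (-10, -3, -25)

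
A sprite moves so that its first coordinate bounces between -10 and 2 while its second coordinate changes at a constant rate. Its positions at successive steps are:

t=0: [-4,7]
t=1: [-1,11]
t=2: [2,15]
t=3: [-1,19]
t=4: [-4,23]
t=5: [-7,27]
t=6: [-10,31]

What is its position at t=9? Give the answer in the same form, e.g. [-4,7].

The first coordinate reflects between -10 and 2, moving 3 per step.
  step 7: -10 → -7
  step 8: -7 → -4
  step 9: -4 → -1
The second coordinate changes by +4 each step: at step 9 it is 43.

[-1,43]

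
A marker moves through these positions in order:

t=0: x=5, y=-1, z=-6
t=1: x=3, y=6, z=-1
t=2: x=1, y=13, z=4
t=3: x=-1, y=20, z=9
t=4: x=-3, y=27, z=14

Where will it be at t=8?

The position changes by (-2, +7, +5) every step.
step 5: x=-3, y=27, z=14 + (-2, +7, +5) → x=-5, y=34, z=19
step 6: x=-5, y=34, z=19 + (-2, +7, +5) → x=-7, y=41, z=24
step 7: x=-7, y=41, z=24 + (-2, +7, +5) → x=-9, y=48, z=29
step 8: x=-9, y=48, z=29 + (-2, +7, +5) → x=-11, y=55, z=34

x=-11, y=55, z=34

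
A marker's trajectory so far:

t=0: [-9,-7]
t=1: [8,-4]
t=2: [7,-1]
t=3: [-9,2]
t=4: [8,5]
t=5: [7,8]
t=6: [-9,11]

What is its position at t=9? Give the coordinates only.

[-9,20]

The first coordinate repeats the cycle [-9, 8, 7] with period 3; step 9 mod 3 = 0, giving -9.
The second coordinate changes by +3 each step, so at step 9 it is -7 + 9·(3) = 20.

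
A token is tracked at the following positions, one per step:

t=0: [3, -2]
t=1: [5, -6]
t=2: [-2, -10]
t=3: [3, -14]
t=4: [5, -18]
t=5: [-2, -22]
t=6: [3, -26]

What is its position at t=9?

The first coordinate repeats the cycle [3, 5, -2] with period 3; step 9 mod 3 = 0, giving 3.
The second coordinate changes by -4 each step, so at step 9 it is -2 + 9·(-4) = -38.

[3, -38]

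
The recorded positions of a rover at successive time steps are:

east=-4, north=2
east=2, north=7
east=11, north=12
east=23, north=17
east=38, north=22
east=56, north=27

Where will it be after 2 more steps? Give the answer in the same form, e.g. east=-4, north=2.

east=101, north=37

Successive displacements: (+6,+5), (+9,+5), (+12,+5), (+15,+5), (+18,+5) — each changes by (+3,+0).
step 6: east=56, north=27 + (+21,+5) → east=77, north=32
step 7: east=77, north=32 + (+24,+5) → east=101, north=37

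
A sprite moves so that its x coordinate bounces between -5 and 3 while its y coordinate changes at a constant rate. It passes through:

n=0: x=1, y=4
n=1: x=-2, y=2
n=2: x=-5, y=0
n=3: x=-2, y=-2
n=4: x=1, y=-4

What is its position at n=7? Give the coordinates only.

x=-4, y=-10

The x coordinate travels 3 per step and bounces off the walls at -5 and 3.
  step 5: 1 → 2
  step 6: 2 → -1
  step 7: -1 → -4
The y coordinate changes by -2 each step: at step 7 it is -10.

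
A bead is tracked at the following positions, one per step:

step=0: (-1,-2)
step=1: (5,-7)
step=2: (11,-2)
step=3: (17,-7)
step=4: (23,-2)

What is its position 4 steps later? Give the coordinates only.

First: linear, +6 per step → 47 at step 8.
Second: cycles through -2, -7 every 2 steps. Step 8 lands at position 0 of the cycle → -2.

(47,-2)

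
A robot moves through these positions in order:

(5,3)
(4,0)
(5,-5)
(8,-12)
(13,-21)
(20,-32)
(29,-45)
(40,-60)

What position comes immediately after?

First differences are (-1,-3), (+1,-5), (+3,-7), (+5,-9), (+7,-11), (+9,-13), (+11,-15); their common second difference is (+2,-2) (constant acceleration).
step 8: (40,-60) + (+13,-17) → (53,-77)

(53,-77)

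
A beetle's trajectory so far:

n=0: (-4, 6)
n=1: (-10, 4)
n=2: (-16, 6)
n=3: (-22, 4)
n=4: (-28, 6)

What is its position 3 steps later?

(-46, 4)

The first coordinate changes by -6 each step, so at step 7 it is -4 + 7·(-6) = -46.
The second coordinate repeats the cycle [6, 4] with period 2; step 7 mod 2 = 1, giving 4.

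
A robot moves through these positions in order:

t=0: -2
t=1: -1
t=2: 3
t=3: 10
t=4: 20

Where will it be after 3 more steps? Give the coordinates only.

68

Successive displacements: +1, +4, +7, +10 — each changes by +3.
step 5: 20 + 13 → 33
step 6: 33 + 16 → 49
step 7: 49 + 19 → 68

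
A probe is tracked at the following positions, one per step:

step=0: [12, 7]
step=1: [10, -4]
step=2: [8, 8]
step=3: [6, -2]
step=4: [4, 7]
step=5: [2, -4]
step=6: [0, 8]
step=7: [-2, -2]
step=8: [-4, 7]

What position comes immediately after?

[-6, -4]

First: linear, -2 per step → -6 at step 9.
Second: cycles through 7, -4, 8, -2 every 4 steps. Step 9 lands at position 1 of the cycle → -4.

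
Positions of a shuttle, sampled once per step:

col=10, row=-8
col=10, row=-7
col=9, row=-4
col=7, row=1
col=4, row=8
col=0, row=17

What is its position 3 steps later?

col=-18, row=56

Taking differences between consecutive positions: (+0, +1), (-1, +3), (-2, +5), (-3, +7), (-4, +9). These grow by (-1, +2) each step.
step 6: col=0, row=17 + (-5, +11) → col=-5, row=28
step 7: col=-5, row=28 + (-6, +13) → col=-11, row=41
step 8: col=-11, row=41 + (-7, +15) → col=-18, row=56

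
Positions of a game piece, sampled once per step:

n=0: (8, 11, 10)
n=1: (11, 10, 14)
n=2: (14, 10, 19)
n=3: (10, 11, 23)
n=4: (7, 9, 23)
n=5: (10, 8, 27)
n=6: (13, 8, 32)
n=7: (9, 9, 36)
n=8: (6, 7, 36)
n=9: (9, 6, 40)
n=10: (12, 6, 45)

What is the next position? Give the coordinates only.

The moves between consecutive positions are (+3, -1, +4), (+3, +0, +5), (-4, +1, +4), (-3, -2, +0), (+3, -1, +4), (+3, +0, +5), (-4, +1, +4), (-3, -2, +0), (+3, -1, +4), (+3, +0, +5); they repeat the 4-cycle [(+3, -1, +4), (+3, +0, +5), (-4, +1, +4), (-3, -2, +0)].
step 11: apply (-4, +1, +4) → (8, 7, 49)

(8, 7, 49)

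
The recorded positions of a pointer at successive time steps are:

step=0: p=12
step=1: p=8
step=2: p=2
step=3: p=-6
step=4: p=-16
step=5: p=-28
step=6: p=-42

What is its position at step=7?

Successive displacements: -4, -6, -8, -10, -12, -14 — each changes by -2.
step 7: -42 − 16 → p=-58

p=-58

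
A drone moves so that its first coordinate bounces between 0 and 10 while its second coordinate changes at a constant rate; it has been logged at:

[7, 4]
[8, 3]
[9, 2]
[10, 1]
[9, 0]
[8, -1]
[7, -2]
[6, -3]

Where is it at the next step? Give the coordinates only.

[5, -4]

The first coordinate reflects between 0 and 10, moving 1 per step.
  step 8: 6 → 5
The second coordinate changes by -1 each step: at step 8 it is -4.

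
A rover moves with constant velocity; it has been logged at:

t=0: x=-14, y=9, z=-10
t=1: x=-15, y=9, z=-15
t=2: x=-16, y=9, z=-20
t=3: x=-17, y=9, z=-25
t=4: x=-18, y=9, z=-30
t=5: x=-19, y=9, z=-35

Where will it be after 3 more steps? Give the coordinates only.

The position changes by (-1, +0, -5) every step.
step 6: x=-19, y=9, z=-35 + (-1, +0, -5) → x=-20, y=9, z=-40
step 7: x=-20, y=9, z=-40 + (-1, +0, -5) → x=-21, y=9, z=-45
step 8: x=-21, y=9, z=-45 + (-1, +0, -5) → x=-22, y=9, z=-50

x=-22, y=9, z=-50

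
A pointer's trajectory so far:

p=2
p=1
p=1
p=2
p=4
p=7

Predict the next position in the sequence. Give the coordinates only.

p=11

First differences are -1, +0, +1, +2, +3; their common second difference is +1 (constant acceleration).
step 6: 7 + 4 → p=11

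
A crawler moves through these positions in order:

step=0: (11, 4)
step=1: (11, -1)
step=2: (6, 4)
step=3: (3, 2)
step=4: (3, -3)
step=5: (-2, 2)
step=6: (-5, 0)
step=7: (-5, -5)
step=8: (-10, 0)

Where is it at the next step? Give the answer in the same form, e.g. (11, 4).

(-13, -2)

Differencing gives (+0, -5), (-5, +5), (-3, -2), (+0, -5), (-5, +5), (-3, -2), (+0, -5), (-5, +5). This is the pattern (+0, -5), (-5, +5), (-3, -2) repeated.
step 9: apply (-3, -2) → (-13, -2)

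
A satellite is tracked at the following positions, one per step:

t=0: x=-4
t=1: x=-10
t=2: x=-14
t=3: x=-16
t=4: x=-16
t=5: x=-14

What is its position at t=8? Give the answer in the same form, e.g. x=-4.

x=4

Successive displacements: -6, -4, -2, +0, +2 — each changes by +2.
step 6: -14 + 4 → x=-10
step 7: -10 + 6 → x=-4
step 8: -4 + 8 → x=4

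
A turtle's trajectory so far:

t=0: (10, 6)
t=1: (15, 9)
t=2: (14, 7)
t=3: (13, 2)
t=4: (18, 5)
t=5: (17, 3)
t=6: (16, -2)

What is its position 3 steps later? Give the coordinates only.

(19, -6)

Step-to-step displacements: (+5, +3), (-1, -2), (-1, -5), (+5, +3), (-1, -2), (-1, -5) — a repeating cycle of length 3.
step 7: apply (+5, +3) → (21, 1)
step 8: apply (-1, -2) → (20, -1)
step 9: apply (-1, -5) → (19, -6)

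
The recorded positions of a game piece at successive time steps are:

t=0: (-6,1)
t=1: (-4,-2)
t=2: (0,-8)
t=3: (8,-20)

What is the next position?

Step-to-step displacements: (+2,-3), (+4,-6), (+8,-12); each is 2× the previous.
step 4: (8,-20) + (+16,-24) → (24,-44)

(24,-44)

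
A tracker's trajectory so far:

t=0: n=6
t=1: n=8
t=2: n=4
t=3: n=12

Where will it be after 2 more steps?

n=28

Step-to-step displacements: +2, -4, +8; each is -2× the previous.
step 4: 12 − 16 → n=-4
step 5: -4 + 32 → n=28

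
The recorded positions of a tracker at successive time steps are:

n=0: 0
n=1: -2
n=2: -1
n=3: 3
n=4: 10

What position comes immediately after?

Taking differences between consecutive positions: -2, +1, +4, +7. These grow by +3 each step.
step 5: 10 + 10 → 20

20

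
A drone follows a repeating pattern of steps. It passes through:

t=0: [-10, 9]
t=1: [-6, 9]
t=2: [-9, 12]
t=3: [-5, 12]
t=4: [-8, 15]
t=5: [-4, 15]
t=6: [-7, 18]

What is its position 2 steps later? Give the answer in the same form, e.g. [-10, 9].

Step-to-step displacements: [+4, +0], [-3, +3], [+4, +0], [-3, +3], [+4, +0], [-3, +3] — a repeating cycle of length 2.
step 7: apply [+4, +0] → [-3, 18]
step 8: apply [-3, +3] → [-6, 21]

[-6, 21]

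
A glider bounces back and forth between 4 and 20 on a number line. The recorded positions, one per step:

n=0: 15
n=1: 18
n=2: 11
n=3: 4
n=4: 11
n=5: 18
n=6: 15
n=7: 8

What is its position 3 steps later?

19

The value reflects between 4 and 20, moving 7 per step.
  step 8: 8 → 7
  step 9: 7 → 14
  step 10: 14 → 19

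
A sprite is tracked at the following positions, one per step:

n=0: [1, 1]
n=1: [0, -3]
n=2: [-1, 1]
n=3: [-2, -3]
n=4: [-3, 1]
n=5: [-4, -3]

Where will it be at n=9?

First: linear, -1 per step → -8 at step 9.
Second: cycles through 1, -3 every 2 steps. Step 9 lands at position 1 of the cycle → -3.

[-8, -3]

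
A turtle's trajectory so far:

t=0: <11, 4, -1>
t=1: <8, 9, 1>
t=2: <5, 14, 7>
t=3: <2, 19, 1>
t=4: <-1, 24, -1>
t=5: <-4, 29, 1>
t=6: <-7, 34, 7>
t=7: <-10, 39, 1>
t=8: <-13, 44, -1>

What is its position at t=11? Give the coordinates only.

The first coordinate changes by -3 each step, so at step 11 it is 11 + 11·(-3) = -22.
The second coordinate changes by +5 each step, so at step 11 it is 4 + 11·(5) = 59.
The third coordinate repeats the cycle [-1, 1, 7, 1] with period 4; step 11 mod 4 = 3, giving 1.

<-22, 59, 1>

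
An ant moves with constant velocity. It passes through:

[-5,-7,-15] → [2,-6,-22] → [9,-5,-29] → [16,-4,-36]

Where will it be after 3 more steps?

Each step adds [+7,+1,-7] to the position.
step 4: [16,-4,-36] + [+7,+1,-7] → [23,-3,-43]
step 5: [23,-3,-43] + [+7,+1,-7] → [30,-2,-50]
step 6: [30,-2,-50] + [+7,+1,-7] → [37,-1,-57]

[37,-1,-57]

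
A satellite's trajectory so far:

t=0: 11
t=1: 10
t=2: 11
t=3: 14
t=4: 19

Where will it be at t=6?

35

First differences are -1, +1, +3, +5; their common second difference is +2 (constant acceleration).
step 5: 19 + 7 → 26
step 6: 26 + 9 → 35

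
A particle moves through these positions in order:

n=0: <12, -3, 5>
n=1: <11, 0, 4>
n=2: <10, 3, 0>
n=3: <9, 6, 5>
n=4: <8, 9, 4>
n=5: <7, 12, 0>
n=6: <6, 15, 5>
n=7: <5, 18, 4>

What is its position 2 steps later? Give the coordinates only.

The first coordinate changes by -1 each step, so at step 9 it is 12 + 9·(-1) = 3.
The second coordinate changes by +3 each step, so at step 9 it is -3 + 9·(3) = 24.
The third coordinate repeats the cycle [5, 4, 0] with period 3; step 9 mod 3 = 0, giving 5.

<3, 24, 5>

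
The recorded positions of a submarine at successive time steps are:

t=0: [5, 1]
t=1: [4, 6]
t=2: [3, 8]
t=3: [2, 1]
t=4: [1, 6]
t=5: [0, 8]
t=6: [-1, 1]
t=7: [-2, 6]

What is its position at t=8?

First: linear, -1 per step → -3 at step 8.
Second: cycles through 1, 6, 8 every 3 steps. Step 8 lands at position 2 of the cycle → 8.

[-3, 8]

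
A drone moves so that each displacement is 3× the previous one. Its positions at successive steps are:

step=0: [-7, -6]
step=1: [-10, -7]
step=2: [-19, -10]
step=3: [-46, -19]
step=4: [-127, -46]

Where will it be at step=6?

Consecutive displacements [-3, -1], [-9, -3], [-27, -9], [-81, -27] scale by a factor of 3 each step.
step 5: [-127, -46] + [-243, -81] → [-370, -127]
step 6: [-370, -127] + [-729, -243] → [-1099, -370]

[-1099, -370]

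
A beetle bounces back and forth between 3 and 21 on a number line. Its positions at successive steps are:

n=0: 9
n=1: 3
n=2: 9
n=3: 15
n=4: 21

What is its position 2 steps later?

The value reflects between 3 and 21, moving 6 per step.
  step 5: 21 → 15
  step 6: 15 → 9

9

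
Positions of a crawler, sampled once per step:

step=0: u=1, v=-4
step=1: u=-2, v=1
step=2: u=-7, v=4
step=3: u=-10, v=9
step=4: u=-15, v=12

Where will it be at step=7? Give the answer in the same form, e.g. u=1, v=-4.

The moves between consecutive positions are (-3, +5), (-5, +3), (-3, +5), (-5, +3); they repeat the 2-cycle [(-3, +5), (-5, +3)].
step 5: apply (-3, +5) → u=-18, v=17
step 6: apply (-5, +3) → u=-23, v=20
step 7: apply (-3, +5) → u=-26, v=25

u=-26, v=25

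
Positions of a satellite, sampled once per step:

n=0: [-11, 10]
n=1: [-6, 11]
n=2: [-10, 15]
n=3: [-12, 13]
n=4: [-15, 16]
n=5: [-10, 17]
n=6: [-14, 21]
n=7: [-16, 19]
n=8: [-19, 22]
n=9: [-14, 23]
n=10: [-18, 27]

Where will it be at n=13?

[-18, 29]

Differencing gives [+5, +1], [-4, +4], [-2, -2], [-3, +3], [+5, +1], [-4, +4], [-2, -2], [-3, +3], [+5, +1], [-4, +4]. This is the pattern [+5, +1], [-4, +4], [-2, -2], [-3, +3] repeated.
step 11: apply [-2, -2] → [-20, 25]
step 12: apply [-3, +3] → [-23, 28]
step 13: apply [+5, +1] → [-18, 29]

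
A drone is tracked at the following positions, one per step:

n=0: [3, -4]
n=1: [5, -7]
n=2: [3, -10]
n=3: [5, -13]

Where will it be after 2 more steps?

The first coordinate repeats the cycle [3, 5] with period 2; step 5 mod 2 = 1, giving 5.
The second coordinate changes by -3 each step, so at step 5 it is -4 + 5·(-3) = -19.

[5, -19]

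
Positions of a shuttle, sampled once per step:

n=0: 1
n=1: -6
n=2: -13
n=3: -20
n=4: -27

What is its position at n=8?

Each step adds -7 to the position.
step 5: -27 − 7 → -34
step 6: -34 − 7 → -41
step 7: -41 − 7 → -48
step 8: -48 − 7 → -55

-55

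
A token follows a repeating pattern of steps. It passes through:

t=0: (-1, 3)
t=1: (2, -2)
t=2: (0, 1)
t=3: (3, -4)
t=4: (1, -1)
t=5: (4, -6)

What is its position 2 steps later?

(5, -8)

Step-to-step displacements: (+3, -5), (-2, +3), (+3, -5), (-2, +3), (+3, -5) — a repeating cycle of length 2.
step 6: apply (-2, +3) → (2, -3)
step 7: apply (+3, -5) → (5, -8)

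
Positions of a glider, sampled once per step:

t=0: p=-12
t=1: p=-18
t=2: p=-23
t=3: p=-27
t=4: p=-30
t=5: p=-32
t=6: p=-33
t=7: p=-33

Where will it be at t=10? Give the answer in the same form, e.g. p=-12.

First differences are -6, -5, -4, -3, -2, -1, +0; their common second difference is +1 (constant acceleration).
step 8: -33 + 1 → p=-32
step 9: -32 + 2 → p=-30
step 10: -30 + 3 → p=-27

p=-27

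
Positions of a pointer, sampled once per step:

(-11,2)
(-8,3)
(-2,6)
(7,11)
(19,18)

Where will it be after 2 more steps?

(52,38)

Successive displacements: (+3,+1), (+6,+3), (+9,+5), (+12,+7) — each changes by (+3,+2).
step 5: (19,18) + (+15,+9) → (34,27)
step 6: (34,27) + (+18,+11) → (52,38)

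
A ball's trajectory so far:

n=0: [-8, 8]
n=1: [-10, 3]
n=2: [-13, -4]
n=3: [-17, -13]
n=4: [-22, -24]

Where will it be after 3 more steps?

Successive displacements: [-2, -5], [-3, -7], [-4, -9], [-5, -11] — each changes by [-1, -2].
step 5: [-22, -24] + [-6, -13] → [-28, -37]
step 6: [-28, -37] + [-7, -15] → [-35, -52]
step 7: [-35, -52] + [-8, -17] → [-43, -69]

[-43, -69]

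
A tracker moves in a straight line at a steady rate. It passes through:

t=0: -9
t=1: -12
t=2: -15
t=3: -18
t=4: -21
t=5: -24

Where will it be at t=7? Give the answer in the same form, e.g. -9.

-30

Each step adds -3 to the position.
step 6: -24 − 3 → -27
step 7: -27 − 3 → -30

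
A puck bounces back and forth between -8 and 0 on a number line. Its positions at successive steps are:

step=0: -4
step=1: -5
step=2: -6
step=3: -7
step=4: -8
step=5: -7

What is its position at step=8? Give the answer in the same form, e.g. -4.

The value reflects between -8 and 0, moving 1 per step.
  step 6: -7 → -6
  step 7: -6 → -5
  step 8: -5 → -4

-4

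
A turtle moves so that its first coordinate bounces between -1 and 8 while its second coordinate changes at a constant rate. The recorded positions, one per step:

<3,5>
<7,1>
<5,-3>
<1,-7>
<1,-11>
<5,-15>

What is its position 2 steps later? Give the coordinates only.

The first coordinate travels 4 per step and bounces off the walls at -1 and 8.
  step 6: 5 → 7
  step 7: 7 → 3
The second coordinate changes by -4 each step: at step 7 it is -23.

<3,-23>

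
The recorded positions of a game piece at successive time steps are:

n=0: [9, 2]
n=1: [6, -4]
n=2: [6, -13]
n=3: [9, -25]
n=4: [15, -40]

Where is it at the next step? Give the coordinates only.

[24, -58]

First differences are [-3, -6], [+0, -9], [+3, -12], [+6, -15]; their common second difference is [+3, -3] (constant acceleration).
step 5: [15, -40] + [+9, -18] → [24, -58]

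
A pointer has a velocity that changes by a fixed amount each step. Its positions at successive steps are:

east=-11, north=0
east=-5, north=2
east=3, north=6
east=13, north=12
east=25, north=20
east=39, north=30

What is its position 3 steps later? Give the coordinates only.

Successive displacements: (+6,+2), (+8,+4), (+10,+6), (+12,+8), (+14,+10) — each changes by (+2,+2).
step 6: east=39, north=30 + (+16,+12) → east=55, north=42
step 7: east=55, north=42 + (+18,+14) → east=73, north=56
step 8: east=73, north=56 + (+20,+16) → east=93, north=72

east=93, north=72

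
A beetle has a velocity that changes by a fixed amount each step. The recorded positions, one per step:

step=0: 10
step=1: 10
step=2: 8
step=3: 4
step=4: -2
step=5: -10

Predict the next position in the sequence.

-20

Successive displacements: +0, -2, -4, -6, -8 — each changes by -2.
step 6: -10 − 10 → -20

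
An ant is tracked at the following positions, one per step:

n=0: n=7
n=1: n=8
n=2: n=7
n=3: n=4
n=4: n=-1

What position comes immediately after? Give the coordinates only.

First differences are +1, -1, -3, -5; their common second difference is -2 (constant acceleration).
step 5: -1 − 7 → n=-8

n=-8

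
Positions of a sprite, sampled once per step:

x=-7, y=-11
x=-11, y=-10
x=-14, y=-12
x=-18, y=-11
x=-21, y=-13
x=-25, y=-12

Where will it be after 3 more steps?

Differencing gives (-4,+1), (-3,-2), (-4,+1), (-3,-2), (-4,+1). This is the pattern (-4,+1), (-3,-2) repeated.
step 6: apply (-3,-2) → x=-28, y=-14
step 7: apply (-4,+1) → x=-32, y=-13
step 8: apply (-3,-2) → x=-35, y=-15

x=-35, y=-15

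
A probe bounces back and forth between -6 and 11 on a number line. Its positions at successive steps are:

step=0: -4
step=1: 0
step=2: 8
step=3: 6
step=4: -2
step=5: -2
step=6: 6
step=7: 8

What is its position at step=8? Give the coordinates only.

The value reflects between -6 and 11, moving 8 per step.
  step 8: 8 → 0

0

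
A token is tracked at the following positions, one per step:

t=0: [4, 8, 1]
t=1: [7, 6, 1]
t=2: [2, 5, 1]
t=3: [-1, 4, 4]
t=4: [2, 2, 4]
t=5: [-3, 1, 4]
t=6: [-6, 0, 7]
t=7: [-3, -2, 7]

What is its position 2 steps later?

The moves between consecutive positions are [+3, -2, +0], [-5, -1, +0], [-3, -1, +3], [+3, -2, +0], [-5, -1, +0], [-3, -1, +3], [+3, -2, +0]; they repeat the 3-cycle [[+3, -2, +0], [-5, -1, +0], [-3, -1, +3]].
step 8: apply [-5, -1, +0] → [-8, -3, 7]
step 9: apply [-3, -1, +3] → [-11, -4, 10]

[-11, -4, 10]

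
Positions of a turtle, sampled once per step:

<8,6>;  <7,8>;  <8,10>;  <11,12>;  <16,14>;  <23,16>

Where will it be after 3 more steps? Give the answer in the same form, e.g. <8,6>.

<56,22>

First differences are <-1,+2>, <+1,+2>, <+3,+2>, <+5,+2>, <+7,+2>; their common second difference is <+2,+0> (constant acceleration).
step 6: <23,16> + <+9,+2> → <32,18>
step 7: <32,18> + <+11,+2> → <43,20>
step 8: <43,20> + <+13,+2> → <56,22>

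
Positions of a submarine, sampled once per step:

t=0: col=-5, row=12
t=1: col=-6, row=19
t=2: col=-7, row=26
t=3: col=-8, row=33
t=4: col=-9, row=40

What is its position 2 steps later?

Each step adds (-1, +7) to the position.
step 5: col=-9, row=40 + (-1, +7) → col=-10, row=47
step 6: col=-10, row=47 + (-1, +7) → col=-11, row=54

col=-11, row=54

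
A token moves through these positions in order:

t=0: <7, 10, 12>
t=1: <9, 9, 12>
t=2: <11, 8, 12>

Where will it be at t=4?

<15, 6, 12>

The position changes by <+2, -1, +0> every step.
step 3: <11, 8, 12> + <+2, -1, +0> → <13, 7, 12>
step 4: <13, 7, 12> + <+2, -1, +0> → <15, 6, 12>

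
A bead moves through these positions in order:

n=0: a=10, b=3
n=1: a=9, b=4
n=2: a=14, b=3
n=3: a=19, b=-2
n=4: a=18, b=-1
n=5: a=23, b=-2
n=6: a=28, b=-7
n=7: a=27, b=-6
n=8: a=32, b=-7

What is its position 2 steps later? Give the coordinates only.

a=36, b=-11

Step-to-step displacements: (-1, +1), (+5, -1), (+5, -5), (-1, +1), (+5, -1), (+5, -5), (-1, +1), (+5, -1) — a repeating cycle of length 3.
step 9: apply (+5, -5) → a=37, b=-12
step 10: apply (-1, +1) → a=36, b=-11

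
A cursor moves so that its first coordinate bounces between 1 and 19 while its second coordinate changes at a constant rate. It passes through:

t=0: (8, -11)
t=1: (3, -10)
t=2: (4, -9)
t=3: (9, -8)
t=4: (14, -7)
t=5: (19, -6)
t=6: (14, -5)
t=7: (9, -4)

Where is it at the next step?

The first coordinate travels 5 per step and bounces off the walls at 1 and 19.
  step 8: 9 → 4
The second coordinate changes by +1 each step: at step 8 it is -3.

(4, -3)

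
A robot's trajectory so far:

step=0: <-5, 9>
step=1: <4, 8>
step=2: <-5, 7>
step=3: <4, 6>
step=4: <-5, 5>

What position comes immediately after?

<4, 4>

First: cycles through -5, 4 every 2 steps. Step 5 lands at position 1 of the cycle → 4.
Second: linear, -1 per step → 4 at step 5.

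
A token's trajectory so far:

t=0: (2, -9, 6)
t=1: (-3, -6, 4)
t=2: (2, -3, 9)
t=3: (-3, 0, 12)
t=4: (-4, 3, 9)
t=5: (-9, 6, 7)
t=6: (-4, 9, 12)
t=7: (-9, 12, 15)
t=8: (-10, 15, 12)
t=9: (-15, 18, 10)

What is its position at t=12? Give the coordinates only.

(-16, 27, 15)

The moves between consecutive positions are (-5, +3, -2), (+5, +3, +5), (-5, +3, +3), (-1, +3, -3), (-5, +3, -2), (+5, +3, +5), (-5, +3, +3), (-1, +3, -3), (-5, +3, -2); they repeat the 4-cycle [(-5, +3, -2), (+5, +3, +5), (-5, +3, +3), (-1, +3, -3)].
step 10: apply (+5, +3, +5) → (-10, 21, 15)
step 11: apply (-5, +3, +3) → (-15, 24, 18)
step 12: apply (-1, +3, -3) → (-16, 27, 15)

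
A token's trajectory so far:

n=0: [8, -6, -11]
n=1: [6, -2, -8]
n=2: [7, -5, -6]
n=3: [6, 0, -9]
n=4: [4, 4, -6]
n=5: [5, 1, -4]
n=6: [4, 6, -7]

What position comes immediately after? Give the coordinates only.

Step-to-step displacements: [-2, +4, +3], [+1, -3, +2], [-1, +5, -3], [-2, +4, +3], [+1, -3, +2], [-1, +5, -3] — a repeating cycle of length 3.
step 7: apply [-2, +4, +3] → [2, 10, -4]

[2, 10, -4]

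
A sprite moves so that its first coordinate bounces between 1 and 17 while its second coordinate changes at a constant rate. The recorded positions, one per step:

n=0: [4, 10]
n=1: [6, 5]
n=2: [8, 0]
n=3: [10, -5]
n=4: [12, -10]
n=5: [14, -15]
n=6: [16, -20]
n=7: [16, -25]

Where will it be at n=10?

The first coordinate travels 2 per step and bounces off the walls at 1 and 17.
  step 8: 16 → 14
  step 9: 14 → 12
  step 10: 12 → 10
The second coordinate changes by -5 each step: at step 10 it is -40.

[10, -40]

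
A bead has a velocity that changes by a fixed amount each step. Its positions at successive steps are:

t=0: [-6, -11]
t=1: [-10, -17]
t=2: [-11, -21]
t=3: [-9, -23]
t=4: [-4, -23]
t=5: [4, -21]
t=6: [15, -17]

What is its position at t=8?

[46, -3]

Taking differences between consecutive positions: [-4, -6], [-1, -4], [+2, -2], [+5, +0], [+8, +2], [+11, +4]. These grow by [+3, +2] each step.
step 7: [15, -17] + [+14, +6] → [29, -11]
step 8: [29, -11] + [+17, +8] → [46, -3]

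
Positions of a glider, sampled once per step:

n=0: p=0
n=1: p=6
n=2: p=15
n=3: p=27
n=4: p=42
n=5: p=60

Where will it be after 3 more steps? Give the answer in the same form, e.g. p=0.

Successive displacements: +6, +9, +12, +15, +18 — each changes by +3.
step 6: 60 + 21 → p=81
step 7: 81 + 24 → p=105
step 8: 105 + 27 → p=132

p=132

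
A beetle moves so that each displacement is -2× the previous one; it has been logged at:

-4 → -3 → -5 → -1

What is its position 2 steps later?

Step-to-step displacements: +1, -2, +4; each is -2× the previous.
step 4: -1 − 8 → -9
step 5: -9 + 16 → 7

7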